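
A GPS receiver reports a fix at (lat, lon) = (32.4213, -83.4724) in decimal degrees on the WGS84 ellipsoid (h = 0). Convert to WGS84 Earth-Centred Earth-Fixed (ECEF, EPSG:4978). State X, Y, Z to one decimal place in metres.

WGS84: a = 6378137 m, e² = 0.006694380; N(φ) = a/√(1−e²sin²φ) = 6384282.525 m.
X = (N+h)·cosφ·cosλ = 612649.026 m; Y = (N+h)·cosφ·sinλ = -5354219.151 m; Z = (N(1−e²)+h)·sinφ = 3399959.312 m.

X 612649.0 m, Y -5354219.2 m, Z 3399959.3 m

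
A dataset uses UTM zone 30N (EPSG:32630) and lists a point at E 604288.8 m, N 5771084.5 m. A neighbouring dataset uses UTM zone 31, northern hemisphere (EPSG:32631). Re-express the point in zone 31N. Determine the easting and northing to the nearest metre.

E 193204 m, N 5779458 m

UTM 30N → geographic: φ = 52.08050025°, λ = -1.47809946°.
UTM 31N (λ₀ = 3°) forward: E = 193204.210 m, N = 5779458.218 m.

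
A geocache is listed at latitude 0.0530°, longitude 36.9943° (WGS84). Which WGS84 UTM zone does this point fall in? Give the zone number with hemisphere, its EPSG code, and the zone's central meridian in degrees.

Zone 37N (EPSG:32637), central meridian 39°

UTM zone = ⌊(λ + 180)/6⌋ + 1; 36.9943° ∈ [36°, 42°) → zone 37.
Hemisphere: N (φ ≥ 0).
Central meridian λ₀ = 6×37 − 183 = 39°.
EPSG code: 32637.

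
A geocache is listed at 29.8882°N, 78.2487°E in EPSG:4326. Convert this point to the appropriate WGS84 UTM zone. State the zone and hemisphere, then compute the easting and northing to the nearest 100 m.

Zone 44N: E 234300 m, N 3309600 m

Longitude 78.2487° lies in the 6° band [78°, 84°), giving zone 44; latitude is north of the equator, so 44N.
Zone 44 central meridian λ₀ = 6×44 − 183 = 81°; Δλ = -2.7513°.
Transverse Mercator on WGS84 with k₀ = 0.9996 gives E = 234294.774 m, N = 3309577.613 m.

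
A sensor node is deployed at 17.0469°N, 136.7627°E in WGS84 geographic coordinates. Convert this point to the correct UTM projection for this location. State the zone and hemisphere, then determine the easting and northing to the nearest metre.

Longitude 136.7627° lies in the 6° band [132°, 138°), giving zone 53; latitude is north of the equator, so 53N.
Zone 53 central meridian λ₀ = 6×53 − 183 = 135°; Δλ = +1.7627°.
Transverse Mercator on WGS84 with k₀ = 0.9996 gives E = 687605.437 m, N = 1885589.546 m.

Zone 53N: E 687605 m, N 1885590 m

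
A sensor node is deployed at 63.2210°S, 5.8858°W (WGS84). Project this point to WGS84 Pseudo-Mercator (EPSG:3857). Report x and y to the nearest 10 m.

Web Mercator is spherical with R = a = 6378137 m.
x = R·λ = 6378137 × -0.102726589 = -655204.259 m.
y = R·ln tan(π/4 + φ/2) = 6378137 × -1.435316753 = -9154646.892 m.

x -655200 m, y -9154650 m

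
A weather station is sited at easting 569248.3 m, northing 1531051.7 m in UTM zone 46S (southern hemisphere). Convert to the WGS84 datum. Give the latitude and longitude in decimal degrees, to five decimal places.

lat -76.28880°, lon 95.61800°

Zone 46S: λ₀ = 93°, k₀ = 0.9996, false easting 500000 m, false northing 10000000 m.
Meridian distance M = (N − FN)/k₀ = -8472337.2 m.
Inverse transverse Mercator on WGS84 gives φ = -76.28880012°, λ = 95.61800044°.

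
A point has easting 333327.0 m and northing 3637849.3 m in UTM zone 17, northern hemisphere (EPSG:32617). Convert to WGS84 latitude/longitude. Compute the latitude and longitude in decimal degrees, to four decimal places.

Zone 17N: λ₀ = -81°, k₀ = 0.9996, false easting 500000 m.
Meridian distance M = (N − FN)/k₀ = 3639305.0 m.
Inverse transverse Mercator on WGS84 gives φ = 32.86609990°, λ = -82.78140001°.

lat 32.8661°, lon -82.7814°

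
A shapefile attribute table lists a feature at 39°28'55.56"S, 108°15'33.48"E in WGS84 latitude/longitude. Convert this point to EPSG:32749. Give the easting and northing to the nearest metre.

E 264279 m, N 5626136 m

Zone 49 central meridian λ₀ = 6×49 − 183 = 111°; Δλ = -2.7407°.
Transverse Mercator on WGS84 with k₀ = 0.9996 gives E = 264279.489 m, N = 5626135.838 m.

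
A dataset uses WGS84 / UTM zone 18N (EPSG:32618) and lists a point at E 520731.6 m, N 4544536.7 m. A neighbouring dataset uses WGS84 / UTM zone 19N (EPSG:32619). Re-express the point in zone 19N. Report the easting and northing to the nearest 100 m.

E 16400 m, N 4560500 m

UTM 18N → geographic: φ = 41.05180008°, λ = -74.75330005°.
UTM 19N (λ₀ = -69°) forward: E = 16405.367 m, N = 4560481.855 m.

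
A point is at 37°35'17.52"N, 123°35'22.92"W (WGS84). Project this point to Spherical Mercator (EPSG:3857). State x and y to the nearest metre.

Web Mercator is spherical with R = a = 6378137 m.
x = R·λ = 6378137 × -2.157047187 = -13757942.471 m.
y = R·ln tan(π/4 + φ/2) = 6378137 × 0.708892661 = 4521414.509 m.

x -13757942 m, y 4521415 m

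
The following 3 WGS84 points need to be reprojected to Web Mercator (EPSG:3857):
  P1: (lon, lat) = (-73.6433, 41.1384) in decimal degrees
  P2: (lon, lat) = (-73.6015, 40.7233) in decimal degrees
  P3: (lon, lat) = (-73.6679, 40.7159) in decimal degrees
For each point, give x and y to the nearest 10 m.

Web Mercator: x = R·λ, y = R·ln tan(π/4+φ/2), R = 6378137 m.
P1 (41.1384°, -73.6433°) → (-8197934.656, 5032777.115) m.
P2 (40.7233°, -73.6015°) → (-8193281.502, 4971613.748) m.
P3 (40.7159°, -73.6679°) → (-8200673.116, 4970526.861) m.

P1: x -8197930 m, y 5032780 m; P2: x -8193280 m, y 4971610 m; P3: x -8200670 m, y 4970530 m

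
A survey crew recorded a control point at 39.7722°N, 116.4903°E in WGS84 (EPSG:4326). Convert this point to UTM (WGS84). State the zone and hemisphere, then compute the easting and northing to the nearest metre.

Zone 50N: E 456348 m, N 4402598 m

Longitude 116.4903° lies in the 6° band [114°, 120°), giving zone 50; latitude is north of the equator, so 50N.
Zone 50 central meridian λ₀ = 6×50 − 183 = 117°; Δλ = -0.5097°.
Transverse Mercator on WGS84 with k₀ = 0.9996 gives E = 456347.825 m, N = 4402598.361 m.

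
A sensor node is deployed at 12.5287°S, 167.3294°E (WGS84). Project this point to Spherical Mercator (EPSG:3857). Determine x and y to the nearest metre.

Web Mercator is spherical with R = a = 6378137 m.
x = R·λ = 6378137 × 2.920448965 = 18627023.603 m.
y = R·ln tan(π/4 + φ/2) = 6378137 × -0.220430795 = -1405937.811 m.

x 18627024 m, y -1405938 m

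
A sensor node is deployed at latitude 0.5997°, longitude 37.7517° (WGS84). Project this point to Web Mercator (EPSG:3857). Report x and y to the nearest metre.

Web Mercator is spherical with R = a = 6378137 m.
x = R·λ = 6378137 × 0.658891463 = 4202500.021 m.
y = R·ln tan(π/4 + φ/2) = 6378137 × 0.010466931 = 66759.518 m.

x 4202500 m, y 66760 m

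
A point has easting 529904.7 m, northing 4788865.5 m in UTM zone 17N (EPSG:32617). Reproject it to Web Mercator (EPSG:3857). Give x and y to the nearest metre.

Unproject from UTM 17N (λ₀ = -81°) → φ = 43.25200034°, λ = -80.63159980°.
Web Mercator (R = 6378137 m): x = -8975868.632 m, y = 5350407.867 m.

x -8975869 m, y 5350408 m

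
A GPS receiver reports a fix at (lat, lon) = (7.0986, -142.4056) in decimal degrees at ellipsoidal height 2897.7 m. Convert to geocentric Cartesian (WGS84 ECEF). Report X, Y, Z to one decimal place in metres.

WGS84: a = 6378137 m, e² = 0.006694380; N(φ) = a/√(1−e²sin²φ) = 6378463.050 m.
X = (N+h)·cosφ·cosλ = -5017510.062 m; Y = (N+h)·cosφ·sinλ = -3863221.741 m; Z = (N(1−e²)+h)·sinφ = 783314.152 m.

X -5017510.1 m, Y -3863221.7 m, Z 783314.2 m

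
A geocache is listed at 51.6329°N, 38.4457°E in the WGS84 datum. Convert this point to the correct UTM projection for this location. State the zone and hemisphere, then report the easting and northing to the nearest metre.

Longitude 38.4457° lies in the 6° band [36°, 42°), giving zone 37; latitude is north of the equator, so 37N.
Zone 37 central meridian λ₀ = 6×37 − 183 = 39°; Δλ = -0.5543°.
Transverse Mercator on WGS84 with k₀ = 0.9996 gives E = 461636.664 m, N = 5720355.085 m.

Zone 37N: E 461637 m, N 5720355 m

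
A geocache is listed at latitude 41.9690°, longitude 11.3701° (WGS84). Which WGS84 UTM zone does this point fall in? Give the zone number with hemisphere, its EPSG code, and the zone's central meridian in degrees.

Zone 32N (EPSG:32632), central meridian 9°

UTM zone = ⌊(λ + 180)/6⌋ + 1; 11.3701° ∈ [6°, 12°) → zone 32.
Hemisphere: N (φ ≥ 0).
Central meridian λ₀ = 6×32 − 183 = 9°.
EPSG code: 32632.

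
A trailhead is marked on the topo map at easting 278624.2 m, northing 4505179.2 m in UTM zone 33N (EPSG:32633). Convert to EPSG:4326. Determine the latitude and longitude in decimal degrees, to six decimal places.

lat 40.667800°, lon 12.381001°

Zone 33N: λ₀ = 15°, k₀ = 0.9996, false easting 500000 m.
Meridian distance M = (N − FN)/k₀ = 4506982.0 m.
Inverse transverse Mercator on WGS84 gives φ = 40.66780003°, λ = 12.38100055°.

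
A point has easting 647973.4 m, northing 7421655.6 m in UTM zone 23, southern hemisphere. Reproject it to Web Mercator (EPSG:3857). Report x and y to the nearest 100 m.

x -4848300 m, y -2669300 m

Unproject from UTM 23S (λ₀ = -45°) → φ = -23.30790044°, λ = -43.55290000°.
Web Mercator (R = 6378137 m): x = -4848286.650 m, y = -2669296.700 m.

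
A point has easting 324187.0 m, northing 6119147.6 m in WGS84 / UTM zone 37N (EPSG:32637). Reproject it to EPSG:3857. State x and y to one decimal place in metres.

Unproject from UTM 37N (λ₀ = 39°) → φ = 55.18759983°, λ = 36.23829996°.
Web Mercator (R = 6378137 m): x = 4034029.099 m, y = 7398360.874 m.

x 4034029.1 m, y 7398360.9 m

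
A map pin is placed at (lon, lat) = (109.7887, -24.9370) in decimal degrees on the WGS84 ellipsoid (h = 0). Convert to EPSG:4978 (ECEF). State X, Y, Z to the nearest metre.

X -1959189 m, Y 5445226 m, Z -2672748 m

WGS84: a = 6378137 m, e² = 0.006694380; N(φ) = a/√(1−e²sin²φ) = 6381935.459 m.
X = (N+h)·cosφ·cosλ = -1959188.896 m; Y = (N+h)·cosφ·sinλ = 5445225.826 m; Z = (N(1−e²)+h)·sinφ = -2672748.027 m.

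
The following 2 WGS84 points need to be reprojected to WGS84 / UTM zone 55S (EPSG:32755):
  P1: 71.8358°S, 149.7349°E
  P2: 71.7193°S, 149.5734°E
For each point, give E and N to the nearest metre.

P1: E 595130 m, N 2027225 m; P2: E 590070 m, N 2040456 m

UTM zone 55S: λ₀ = 147°, k₀ = 0.9996.
P1 (-71.8358°, 149.7349°) → (595129.831, 2027224.708) m.
P2 (-71.7193°, 149.5734°) → (590069.693, 2040455.757) m.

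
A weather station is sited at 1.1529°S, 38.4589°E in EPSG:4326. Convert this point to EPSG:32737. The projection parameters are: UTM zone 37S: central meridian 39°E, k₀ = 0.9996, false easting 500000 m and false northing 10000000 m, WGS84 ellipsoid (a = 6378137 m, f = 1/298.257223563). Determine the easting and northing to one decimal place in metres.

Zone 37 central meridian λ₀ = 6×37 − 183 = 39°; Δλ = -0.5411°.
Transverse Mercator on WGS84 with k₀ = 0.9996 gives E = 439800.325 m, N = 9872564.018 m.

E 439800.3 m, N 9872564.0 m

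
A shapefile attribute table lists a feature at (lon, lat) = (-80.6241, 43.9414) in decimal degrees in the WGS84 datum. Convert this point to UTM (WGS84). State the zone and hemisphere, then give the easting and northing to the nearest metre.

Zone 17N: E 530167 m, N 4865433 m

Longitude -80.6241° lies in the 6° band [-84°, -78°), giving zone 17; latitude is north of the equator, so 17N.
Zone 17 central meridian λ₀ = 6×17 − 183 = -81°; Δλ = +0.3759°.
Transverse Mercator on WGS84 with k₀ = 0.9996 gives E = 530167.103 m, N = 4865432.971 m.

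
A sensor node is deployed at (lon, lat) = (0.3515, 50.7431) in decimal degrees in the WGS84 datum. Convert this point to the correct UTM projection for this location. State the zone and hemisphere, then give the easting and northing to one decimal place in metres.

Longitude 0.3515° lies in the 6° band [0°, 6°), giving zone 31; latitude is north of the equator, so 31N.
Zone 31 central meridian λ₀ = 6×31 − 183 = 3°; Δλ = -2.6485°.
Transverse Mercator on WGS84 with k₀ = 0.9996 gives E = 313144.635 m, N = 5624602.386 m.

Zone 31N: E 313144.6 m, N 5624602.4 m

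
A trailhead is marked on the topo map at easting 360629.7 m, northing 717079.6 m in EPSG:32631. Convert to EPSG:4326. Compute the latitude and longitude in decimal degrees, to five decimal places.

Zone 31N: λ₀ = 3°, k₀ = 0.9996, false easting 500000 m.
Meridian distance M = (N − FN)/k₀ = 717366.5 m.
Inverse transverse Mercator on WGS84 gives φ = 6.48579981°, λ = 1.73960018°.

lat 6.48580°, lon 1.73960°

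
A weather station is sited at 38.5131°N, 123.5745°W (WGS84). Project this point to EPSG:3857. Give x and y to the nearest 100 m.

Web Mercator is spherical with R = a = 6378137 m.
x = R·λ = 6378137 × -2.156781897 = -13756250.415 m.
y = R·ln tan(π/4 + φ/2) = 6378137 × 0.729392513 = 4652165.372 m.

x -13756300 m, y 4652200 m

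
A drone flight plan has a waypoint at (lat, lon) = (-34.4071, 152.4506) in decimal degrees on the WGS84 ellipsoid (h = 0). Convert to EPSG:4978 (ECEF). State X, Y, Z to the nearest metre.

WGS84: a = 6378137 m, e² = 0.006694380; N(φ) = a/√(1−e²sin²φ) = 6384964.701 m.
X = (N+h)·cosφ·cosλ = -4670561.909 m; Y = (N+h)·cosφ·sinλ = 2436461.117 m; Z = (N(1−e²)+h)·sinφ = -3583794.218 m.

X -4670562 m, Y 2436461 m, Z -3583794 m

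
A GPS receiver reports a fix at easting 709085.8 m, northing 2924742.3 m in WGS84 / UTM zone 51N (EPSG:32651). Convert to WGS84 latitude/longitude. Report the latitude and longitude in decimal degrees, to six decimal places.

lat 26.427600°, lon 125.096600°

Zone 51N: λ₀ = 123°, k₀ = 0.9996, false easting 500000 m.
Meridian distance M = (N − FN)/k₀ = 2925912.7 m.
Inverse transverse Mercator on WGS84 gives φ = 26.42759963°, λ = 125.09660025°.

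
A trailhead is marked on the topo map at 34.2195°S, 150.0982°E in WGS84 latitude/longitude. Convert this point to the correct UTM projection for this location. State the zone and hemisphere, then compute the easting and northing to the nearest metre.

Longitude 150.0982° lies in the 6° band [150°, 156°), giving zone 56; latitude is south of the equator, so 56S.
Zone 56 central meridian λ₀ = 6×56 − 183 = 153°; Δλ = -2.9018°.
Transverse Mercator on WGS84 with k₀ = 0.9996 gives E = 232673.965 m, N = 6209696.992 m.

Zone 56S: E 232674 m, N 6209697 m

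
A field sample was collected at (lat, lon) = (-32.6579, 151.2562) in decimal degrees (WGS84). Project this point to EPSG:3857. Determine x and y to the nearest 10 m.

Web Mercator is spherical with R = a = 6378137 m.
x = R·λ = 6378137 × 2.639918704 = 16837763.163 m.
y = R·ln tan(π/4 + φ/2) = 6378137 × -0.603621943 = -3849983.449 m.

x 16837760 m, y -3849980 m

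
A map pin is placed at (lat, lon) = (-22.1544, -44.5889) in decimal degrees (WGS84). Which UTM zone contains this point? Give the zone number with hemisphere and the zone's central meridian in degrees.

Zone 23S, central meridian -45°

UTM zone = ⌊(λ + 180)/6⌋ + 1; -44.5889° ∈ [-48°, -42°) → zone 23.
Hemisphere: S (φ < 0).
Central meridian λ₀ = 6×23 − 183 = -45°.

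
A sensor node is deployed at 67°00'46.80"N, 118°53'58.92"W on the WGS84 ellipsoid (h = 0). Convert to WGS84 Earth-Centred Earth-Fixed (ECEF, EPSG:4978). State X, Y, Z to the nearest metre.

X -1207180 m, Y -2186830 m, Z 5848980 m

WGS84: a = 6378137 m, e² = 0.006694380; N(φ) = a/√(1−e²sin²φ) = 6396307.329 m.
X = (N+h)·cosφ·cosλ = -1207179.813 m; Y = (N+h)·cosφ·sinλ = -2186829.521 m; Z = (N(1−e²)+h)·sinφ = 5848979.668 m.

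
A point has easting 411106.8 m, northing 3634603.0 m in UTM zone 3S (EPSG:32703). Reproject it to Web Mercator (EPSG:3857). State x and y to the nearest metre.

Unproject from UTM 3S (λ₀ = -165°) → φ = -57.42259955°, λ = -166.48020070°.
Web Mercator (R = 6378137 m): x = -18532491.170 m, y = -7846989.405 m.

x -18532491 m, y -7846989 m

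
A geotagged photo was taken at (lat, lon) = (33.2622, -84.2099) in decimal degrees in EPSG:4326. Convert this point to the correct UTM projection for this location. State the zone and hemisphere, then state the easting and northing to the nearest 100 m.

Longitude -84.2099° lies in the 6° band [-90°, -84°), giving zone 16; latitude is north of the equator, so 16N.
Zone 16 central meridian λ₀ = 6×16 − 183 = -87°; Δλ = +2.7901°.
Transverse Mercator on WGS84 with k₀ = 0.9996 gives E = 759907.095 m, N = 3683827.612 m.

Zone 16N: E 759900 m, N 3683800 m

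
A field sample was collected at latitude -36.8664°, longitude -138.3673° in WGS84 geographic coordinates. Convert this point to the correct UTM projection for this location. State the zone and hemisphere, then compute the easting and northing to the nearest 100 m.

Longitude -138.3673° lies in the 6° band [-144°, -138°), giving zone 7; latitude is south of the equator, so 7S.
Zone 7 central meridian λ₀ = 6×7 − 183 = -141°; Δλ = +2.6327°.
Transverse Mercator on WGS84 with k₀ = 0.9996 gives E = 734679.829 m, N = 5916712.088 m.

Zone 7S: E 734700 m, N 5916700 m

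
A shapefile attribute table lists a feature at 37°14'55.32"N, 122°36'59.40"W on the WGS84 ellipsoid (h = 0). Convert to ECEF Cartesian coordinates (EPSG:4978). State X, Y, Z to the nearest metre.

X -2739985 m, Y -4281679 m, Z 3839400 m

WGS84: a = 6378137 m, e² = 0.006694380; N(φ) = a/√(1−e²sin²φ) = 6385972.753 m.
X = (N+h)·cosφ·cosλ = -2739985.430 m; Y = (N+h)·cosφ·sinλ = -4281678.707 m; Z = (N(1−e²)+h)·sinφ = 3839399.956 m.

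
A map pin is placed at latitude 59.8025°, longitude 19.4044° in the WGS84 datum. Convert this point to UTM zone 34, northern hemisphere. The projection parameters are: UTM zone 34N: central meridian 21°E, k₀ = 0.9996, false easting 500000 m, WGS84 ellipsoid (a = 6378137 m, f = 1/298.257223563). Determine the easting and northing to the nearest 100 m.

E 410500 m, N 6630500 m

Zone 34 central meridian λ₀ = 6×34 − 183 = 21°; Δλ = -1.5956°.
Transverse Mercator on WGS84 with k₀ = 0.9996 gives E = 410476.914 m, N = 6630493.883 m.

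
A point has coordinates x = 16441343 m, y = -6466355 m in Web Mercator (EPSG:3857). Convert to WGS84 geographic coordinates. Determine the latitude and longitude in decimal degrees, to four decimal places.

R = 6378137 m. λ = x/R = 147.69509708°.
φ = 2·arctan(exp(y/R)) − 90° = 2·arctan(0.36283) − 90° = -50.11580250°.

lat -50.1158°, lon 147.6951°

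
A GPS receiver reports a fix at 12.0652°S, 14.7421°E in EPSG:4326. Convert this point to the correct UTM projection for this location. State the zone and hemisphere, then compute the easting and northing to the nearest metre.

Longitude 14.7421° lies in the 6° band [12°, 18°), giving zone 33; latitude is south of the equator, so 33S.
Zone 33 central meridian λ₀ = 6×33 − 183 = 15°; Δλ = -0.2579°.
Transverse Mercator on WGS84 with k₀ = 0.9996 gives E = 471931.919 m, N = 8666223.455 m.

Zone 33S: E 471932 m, N 8666223 m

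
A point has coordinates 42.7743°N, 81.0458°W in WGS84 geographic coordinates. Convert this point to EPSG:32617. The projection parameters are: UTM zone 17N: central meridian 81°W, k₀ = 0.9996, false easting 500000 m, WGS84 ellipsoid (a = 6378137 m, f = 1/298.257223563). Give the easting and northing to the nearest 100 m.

E 496300 m, N 4735800 m

Zone 17 central meridian λ₀ = 6×17 − 183 = -81°; Δλ = -0.0458°.
Transverse Mercator on WGS84 with k₀ = 0.9996 gives E = 496253.283 m, N = 4735752.708 m.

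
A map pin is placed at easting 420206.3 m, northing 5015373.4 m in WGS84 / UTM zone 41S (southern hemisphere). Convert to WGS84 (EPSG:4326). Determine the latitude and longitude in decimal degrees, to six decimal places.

Zone 41S: λ₀ = 63°, k₀ = 0.9996, false easting 500000 m, false northing 10000000 m.
Meridian distance M = (N − FN)/k₀ = -4986621.2 m.
Inverse transverse Mercator on WGS84 gives φ = -45.01059973°, λ = 61.98739947°.

lat -45.010600°, lon 61.987399°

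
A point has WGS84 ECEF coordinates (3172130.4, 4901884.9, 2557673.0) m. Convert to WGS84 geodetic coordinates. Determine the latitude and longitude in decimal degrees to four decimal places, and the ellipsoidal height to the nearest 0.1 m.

λ = atan2(Y, X) = 57.09209989°; p = √(X²+Y²) = 5838740.2 m.
Bowring's method on WGS84 (a = 6378137 m, b = 6356752.314 m) gives φ = 23.79769992°, h = -310.733 m.

lat 23.7977°, lon 57.0921°, h -310.7 m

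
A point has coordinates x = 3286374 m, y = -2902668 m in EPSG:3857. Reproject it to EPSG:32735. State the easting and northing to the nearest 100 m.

Web Mercator inverse (R = 6378137 m) → φ = -25.21900076°, λ = 29.52199994°.
UTM 35S forward: E = 754093.950 m, N = 7208418.481 m.

E 754100 m, N 7208400 m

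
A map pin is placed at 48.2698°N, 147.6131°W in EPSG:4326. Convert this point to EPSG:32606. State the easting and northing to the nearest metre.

E 454505 m, N 5346470 m

Zone 6 central meridian λ₀ = 6×6 − 183 = -147°; Δλ = -0.6131°.
Transverse Mercator on WGS84 with k₀ = 0.9996 gives E = 454504.566 m, N = 5346469.742 m.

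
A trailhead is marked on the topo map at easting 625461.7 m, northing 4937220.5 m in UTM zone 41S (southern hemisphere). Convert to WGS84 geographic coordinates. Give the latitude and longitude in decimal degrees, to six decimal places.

Zone 41S: λ₀ = 63°, k₀ = 0.9996, false easting 500000 m, false northing 10000000 m.
Meridian distance M = (N − FN)/k₀ = -5064805.4 m.
Inverse transverse Mercator on WGS84 gives φ = -45.70719963°, λ = 64.61180010°.

lat -45.707200°, lon 64.611800°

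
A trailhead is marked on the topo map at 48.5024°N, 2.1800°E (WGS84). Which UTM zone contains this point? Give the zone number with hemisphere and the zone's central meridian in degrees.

Zone 31N, central meridian 3°

UTM zone = ⌊(λ + 180)/6⌋ + 1; 2.1800° ∈ [0°, 6°) → zone 31.
Hemisphere: N (φ ≥ 0).
Central meridian λ₀ = 6×31 − 183 = 3°.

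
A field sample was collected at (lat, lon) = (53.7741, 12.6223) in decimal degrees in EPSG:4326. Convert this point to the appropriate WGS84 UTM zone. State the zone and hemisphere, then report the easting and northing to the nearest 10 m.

Longitude 12.6223° lies in the 6° band [12°, 18°), giving zone 33; latitude is north of the equator, so 33N.
Zone 33 central meridian λ₀ = 6×33 − 183 = 15°; Δλ = -2.3777°.
Transverse Mercator on WGS84 with k₀ = 0.9996 gives E = 343313.794 m, N = 5961011.706 m.

Zone 33N: E 343310 m, N 5961010 m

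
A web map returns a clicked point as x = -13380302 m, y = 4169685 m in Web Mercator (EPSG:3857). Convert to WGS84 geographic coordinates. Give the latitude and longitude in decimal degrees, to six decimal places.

R = 6378137 m. λ = x/R = -120.19729793°.
φ = 2·arctan(exp(y/R)) − 90° = 2·arctan(1.92273) − 90° = 35.04269692°.

lat 35.042697°, lon -120.197298°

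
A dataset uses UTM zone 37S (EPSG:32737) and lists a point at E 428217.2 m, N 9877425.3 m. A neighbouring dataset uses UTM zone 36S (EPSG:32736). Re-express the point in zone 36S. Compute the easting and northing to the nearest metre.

E 1096619 m, N 9876892 m

UTM 37S → geographic: φ = -1.10889960°, λ = 38.35479979°.
UTM 36S (λ₀ = 33°) forward: E = 1096618.685 m, N = 9876892.374 m.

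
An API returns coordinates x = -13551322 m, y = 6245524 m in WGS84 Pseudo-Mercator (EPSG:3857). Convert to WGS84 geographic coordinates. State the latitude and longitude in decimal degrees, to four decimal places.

R = 6378137 m. λ = x/R = -121.73359673°.
φ = 2·arctan(exp(y/R)) − 90° = 2·arctan(2.66235) − 90° = 48.82680051°.

lat 48.8268°, lon -121.7336°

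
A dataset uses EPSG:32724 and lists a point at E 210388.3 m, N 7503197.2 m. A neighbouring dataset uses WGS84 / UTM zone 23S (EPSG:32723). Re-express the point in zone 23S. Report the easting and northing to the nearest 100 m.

UTM 24S → geographic: φ = -22.55330032°, λ = -41.81599996°.
UTM 23S (λ₀ = -45°) forward: E = 827484.786 m, N = 7502435.913 m.

E 827500 m, N 7502400 m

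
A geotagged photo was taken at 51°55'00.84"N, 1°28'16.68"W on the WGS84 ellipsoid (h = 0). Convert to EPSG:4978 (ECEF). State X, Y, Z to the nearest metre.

X 3940943 m, Y -101222 m, Z 4997106 m

WGS84: a = 6378137 m, e² = 0.006694380; N(φ) = a/√(1−e²sin²φ) = 6391405.025 m.
X = (N+h)·cosφ·cosλ = 3940942.771 m; Y = (N+h)·cosφ·sinλ = -101221.835 m; Z = (N(1−e²)+h)·sinφ = 4997105.503 m.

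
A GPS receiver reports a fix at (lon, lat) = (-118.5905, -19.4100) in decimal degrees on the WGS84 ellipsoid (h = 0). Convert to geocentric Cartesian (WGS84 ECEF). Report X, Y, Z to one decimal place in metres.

WGS84: a = 6378137 m, e² = 0.006694380; N(φ) = a/√(1−e²sin²φ) = 6380496.082 m.
X = (N+h)·cosφ·cosλ = -2879823.769 m; Y = (N+h)·cosφ·sinλ = -5284054.864 m; Z = (N(1−e²)+h)·sinφ = -2106208.363 m.

X -2879823.8 m, Y -5284054.9 m, Z -2106208.4 m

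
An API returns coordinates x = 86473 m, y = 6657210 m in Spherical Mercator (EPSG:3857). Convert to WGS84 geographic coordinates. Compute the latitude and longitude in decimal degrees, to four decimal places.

lat 51.2026°, lon 0.7768°

R = 6378137 m. λ = x/R = 0.77680018°.
φ = 2·arctan(exp(y/R)) − 90° = 2·arctan(2.83986) − 90° = 51.20260076°.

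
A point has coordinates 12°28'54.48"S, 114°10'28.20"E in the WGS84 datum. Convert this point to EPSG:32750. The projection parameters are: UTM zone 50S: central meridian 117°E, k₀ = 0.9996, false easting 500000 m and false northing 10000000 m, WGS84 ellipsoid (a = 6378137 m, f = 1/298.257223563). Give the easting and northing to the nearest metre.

E 192862 m, N 8618531 m

Zone 50 central meridian λ₀ = 6×50 − 183 = 117°; Δλ = -2.8255°.
Transverse Mercator on WGS84 with k₀ = 0.9996 gives E = 192862.058 m, N = 8618531.179 m.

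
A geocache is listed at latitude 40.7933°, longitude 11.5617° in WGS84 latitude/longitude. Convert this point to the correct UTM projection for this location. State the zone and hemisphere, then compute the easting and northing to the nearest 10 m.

Zone 32N: E 716130 m, N 4518970 m

Longitude 11.5617° lies in the 6° band [6°, 12°), giving zone 32; latitude is north of the equator, so 32N.
Zone 32 central meridian λ₀ = 6×32 − 183 = 9°; Δλ = +2.5617°.
Transverse Mercator on WGS84 with k₀ = 0.9996 gives E = 716125.210 m, N = 4518969.518 m.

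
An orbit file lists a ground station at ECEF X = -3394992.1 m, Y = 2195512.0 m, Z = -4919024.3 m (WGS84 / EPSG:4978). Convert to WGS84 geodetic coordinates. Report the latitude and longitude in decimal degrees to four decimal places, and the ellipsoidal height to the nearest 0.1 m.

λ = atan2(Y, X) = 147.10960084°; p = √(X²+Y²) = 4043048.9 m.
Bowring's method on WGS84 (a = 6378137 m, b = 6356752.314 m) gives φ = -50.77109967°, h = 1993.670 m.

lat -50.7711°, lon 147.1096°, h 1993.7 m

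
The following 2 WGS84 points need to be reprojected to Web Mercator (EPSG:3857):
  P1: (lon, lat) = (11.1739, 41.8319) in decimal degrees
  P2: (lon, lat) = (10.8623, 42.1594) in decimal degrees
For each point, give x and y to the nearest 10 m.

Web Mercator: x = R·λ, y = R·ln tan(π/4+φ/2), R = 6378137 m.
P1 (41.8319°, 11.1739°) → (1243872.858, 5135832.045) m.
P2 (42.1594°, 10.8623°) → (1209185.705, 5184886.778) m.

P1: x 1243870 m, y 5135830 m; P2: x 1209190 m, y 5184890 m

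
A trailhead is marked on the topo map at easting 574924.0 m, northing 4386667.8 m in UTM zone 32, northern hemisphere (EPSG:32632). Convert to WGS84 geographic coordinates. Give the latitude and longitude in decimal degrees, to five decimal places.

lat 39.62650°, lon 9.87300°

Zone 32N: λ₀ = 9°, k₀ = 0.9996, false easting 500000 m.
Meridian distance M = (N − FN)/k₀ = 4388423.2 m.
Inverse transverse Mercator on WGS84 gives φ = 39.62650027°, λ = 9.87300024°.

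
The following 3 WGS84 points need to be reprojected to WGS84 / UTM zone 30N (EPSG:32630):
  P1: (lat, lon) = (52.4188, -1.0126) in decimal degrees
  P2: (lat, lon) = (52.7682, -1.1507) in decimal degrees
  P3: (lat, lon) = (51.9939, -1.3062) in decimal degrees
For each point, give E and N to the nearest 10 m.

UTM zone 30N: λ₀ = -3°, k₀ = 0.9996.
P1 (52.4188°, -1.0126°) → (635152.306, 5809477.920) m.
P2 (52.7682°, -1.1507°) → (624765.079, 5848088.560) m.
P3 (51.9939°, -1.3062°) → (616292.017, 5761714.354) m.

P1: E 635150 m, N 5809480 m; P2: E 624770 m, N 5848090 m; P3: E 616290 m, N 5761710 m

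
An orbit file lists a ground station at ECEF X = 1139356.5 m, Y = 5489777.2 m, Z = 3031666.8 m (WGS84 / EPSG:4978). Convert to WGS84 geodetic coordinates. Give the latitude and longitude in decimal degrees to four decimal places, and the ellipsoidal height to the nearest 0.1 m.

lat 28.5621°, lon 78.2752°, h 634.6 m

λ = atan2(Y, X) = 78.27520037°; p = √(X²+Y²) = 5606762.6 m.
Bowring's method on WGS84 (a = 6378137 m, b = 6356752.314 m) gives φ = 28.56209964°, h = 634.595 m.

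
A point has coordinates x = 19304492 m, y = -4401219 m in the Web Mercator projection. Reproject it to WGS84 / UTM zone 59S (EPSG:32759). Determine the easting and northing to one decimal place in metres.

E 715677.4 m, N 5932615.0 m

Web Mercator inverse (R = 6378137 m) → φ = -36.72769756°, λ = 173.41520216°.
UTM 59S forward: E = 715677.420 m, N = 5932614.987 m.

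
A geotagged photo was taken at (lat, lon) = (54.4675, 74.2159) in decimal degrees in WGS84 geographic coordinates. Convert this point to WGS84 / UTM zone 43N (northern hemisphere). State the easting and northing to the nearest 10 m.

E 449180 m, N 6035820 m

Zone 43 central meridian λ₀ = 6×43 − 183 = 75°; Δλ = -0.7841°.
Transverse Mercator on WGS84 with k₀ = 0.9996 gives E = 449180.716 m, N = 6035820.957 m.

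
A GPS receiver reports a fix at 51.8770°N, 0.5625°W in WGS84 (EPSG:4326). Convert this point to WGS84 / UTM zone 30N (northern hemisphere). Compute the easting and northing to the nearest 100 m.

E 667800 m, N 5750200 m

Zone 30 central meridian λ₀ = 6×30 − 183 = -3°; Δλ = +2.4375°.
Transverse Mercator on WGS84 with k₀ = 0.9996 gives E = 667781.935 m, N = 5750166.322 m.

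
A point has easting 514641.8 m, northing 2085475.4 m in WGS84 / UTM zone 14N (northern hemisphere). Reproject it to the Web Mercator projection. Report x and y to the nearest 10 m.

Unproject from UTM 14N (λ₀ = -99°) → φ = 18.86120005°, λ = -98.86100032°.
Web Mercator (R = 6378137 m): x = -11005156.215 m, y = 2138601.266 m.

x -11005160 m, y 2138600 m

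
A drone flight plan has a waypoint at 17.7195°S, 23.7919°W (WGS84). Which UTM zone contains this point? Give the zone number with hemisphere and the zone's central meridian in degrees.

Zone 27S, central meridian -21°

UTM zone = ⌊(λ + 180)/6⌋ + 1; -23.7919° ∈ [-24°, -18°) → zone 27.
Hemisphere: S (φ < 0).
Central meridian λ₀ = 6×27 − 183 = -21°.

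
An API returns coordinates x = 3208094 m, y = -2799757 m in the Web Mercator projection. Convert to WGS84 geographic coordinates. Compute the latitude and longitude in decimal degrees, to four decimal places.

lat -24.3798°, lon 28.8188°

R = 6378137 m. λ = x/R = 28.81879873°.
φ = 2·arctan(exp(y/R)) − 90° = 2·arctan(0.64471) − 90° = -24.37979868°.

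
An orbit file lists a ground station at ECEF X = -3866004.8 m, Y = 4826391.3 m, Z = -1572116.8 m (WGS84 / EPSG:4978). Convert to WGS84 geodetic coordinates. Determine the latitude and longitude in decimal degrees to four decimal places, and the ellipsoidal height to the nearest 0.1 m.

λ = atan2(Y, X) = 128.69520038°; p = √(X²+Y²) = 6183853.7 m.
Bowring's method on WGS84 (a = 6378137 m, b = 6356752.314 m) gives φ = -14.35620006°, h = 3731.420 m.

lat -14.3562°, lon 128.6952°, h 3731.4 m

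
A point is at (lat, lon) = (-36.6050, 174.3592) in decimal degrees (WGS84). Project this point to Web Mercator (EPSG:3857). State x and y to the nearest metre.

x 19409577 m, y -4384191 m

Web Mercator is spherical with R = a = 6378137 m.
x = R·λ = 6378137 × 3.043142121 = 19409577.359 m.
y = R·ln tan(π/4 + φ/2) = 6378137 × -0.687377986 = -4384190.969 m.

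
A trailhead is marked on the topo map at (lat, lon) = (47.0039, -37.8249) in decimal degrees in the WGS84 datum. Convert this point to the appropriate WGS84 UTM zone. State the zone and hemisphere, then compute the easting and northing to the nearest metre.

Longitude -37.8249° lies in the 6° band [-42°, -36°), giving zone 24; latitude is north of the equator, so 24N.
Zone 24 central meridian λ₀ = 6×24 − 183 = -39°; Δλ = +1.1751°.
Transverse Mercator on WGS84 with k₀ = 0.9996 gives E = 589330.724 m, N = 5206267.554 m.

Zone 24N: E 589331 m, N 5206268 m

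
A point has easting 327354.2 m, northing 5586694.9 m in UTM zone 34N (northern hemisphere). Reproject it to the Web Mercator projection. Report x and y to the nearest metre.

Unproject from UTM 34N (λ₀ = 21°) → φ = 50.40689986°, λ = 18.57029931°.
Web Mercator (R = 6378137 m): x = 2067236.263 m, y = 6517044.224 m.

x 2067236 m, y 6517044 m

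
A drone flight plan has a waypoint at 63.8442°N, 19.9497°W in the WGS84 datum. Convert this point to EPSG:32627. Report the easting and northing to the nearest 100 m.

Zone 27 central meridian λ₀ = 6×27 − 183 = -21°; Δλ = +1.0503°.
Transverse Mercator on WGS84 with k₀ = 0.9996 gives E = 551656.533 m, N = 7080078.124 m.

E 551700 m, N 7080100 m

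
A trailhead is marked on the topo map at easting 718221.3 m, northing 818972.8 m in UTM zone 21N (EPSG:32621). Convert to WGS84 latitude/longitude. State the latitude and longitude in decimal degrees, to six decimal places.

Zone 21N: λ₀ = -57°, k₀ = 0.9996, false easting 500000 m.
Meridian distance M = (N − FN)/k₀ = 819300.5 m.
Inverse transverse Mercator on WGS84 gives φ = 7.40469987°, λ = -55.02290027°.

lat 7.404700°, lon -55.022900°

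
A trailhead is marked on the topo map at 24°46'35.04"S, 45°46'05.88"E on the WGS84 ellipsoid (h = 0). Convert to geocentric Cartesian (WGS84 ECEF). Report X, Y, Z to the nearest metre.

WGS84: a = 6378137 m, e² = 0.006694380; N(φ) = a/√(1−e²sin²φ) = 6381889.730 m.
X = (N+h)·cosφ·cosλ = 4041977.598 m; Y = (N+h)·cosφ·sinλ = 4151858.318 m; Z = (N(1−e²)+h)·sinφ = -2656606.259 m.

X 4041978 m, Y 4151858 m, Z -2656606 m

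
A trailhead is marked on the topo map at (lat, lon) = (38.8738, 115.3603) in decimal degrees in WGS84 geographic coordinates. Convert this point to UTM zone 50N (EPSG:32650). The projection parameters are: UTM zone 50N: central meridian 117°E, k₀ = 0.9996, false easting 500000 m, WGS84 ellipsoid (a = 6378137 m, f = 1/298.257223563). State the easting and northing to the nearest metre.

Zone 50 central meridian λ₀ = 6×50 − 183 = 117°; Δλ = -1.6397°.
Transverse Mercator on WGS84 with k₀ = 0.9996 gives E = 357759.460 m, N = 4304049.768 m.

E 357759 m, N 4304050 m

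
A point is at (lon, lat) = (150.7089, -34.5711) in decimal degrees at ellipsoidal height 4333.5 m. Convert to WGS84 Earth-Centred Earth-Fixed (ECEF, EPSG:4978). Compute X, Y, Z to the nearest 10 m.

X -4588480 m, Y 2574000 m, Z -3601250 m

WGS84: a = 6378137 m, e² = 0.006694380; N(φ) = a/√(1−e²sin²φ) = 6385021.925 m.
X = (N+h)·cosφ·cosλ = -4588478.588 m; Y = (N+h)·cosφ·sinλ = 2573996.971 m; Z = (N(1−e²)+h)·sinφ = -3601248.226 m.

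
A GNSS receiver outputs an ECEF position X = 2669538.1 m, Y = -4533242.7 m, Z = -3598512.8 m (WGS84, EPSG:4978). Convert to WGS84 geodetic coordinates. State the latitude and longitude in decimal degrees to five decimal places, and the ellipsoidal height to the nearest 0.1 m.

λ = atan2(Y, X) = -59.50699968°; p = √(X²+Y²) = 5260867.1 m.
Bowring's method on WGS84 (a = 6378137 m, b = 6356752.314 m) gives φ = -34.55219998°, h = 2556.846 m.

lat -34.55220°, lon -59.50700°, h 2556.8 m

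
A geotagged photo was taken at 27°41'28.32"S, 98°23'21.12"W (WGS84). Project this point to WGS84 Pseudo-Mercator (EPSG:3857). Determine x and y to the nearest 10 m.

x -10952640 m, y -3210100 m

Web Mercator is spherical with R = a = 6378137 m.
x = R·λ = 6378137 × -1.717215488 = -10952635.644 m.
y = R·ln tan(π/4 + φ/2) = 6378137 × -0.503296913 = -3210096.665 m.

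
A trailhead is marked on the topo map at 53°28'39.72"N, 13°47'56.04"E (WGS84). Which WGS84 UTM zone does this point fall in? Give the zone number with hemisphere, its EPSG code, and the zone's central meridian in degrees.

Zone 33N (EPSG:32633), central meridian 15°

UTM zone = ⌊(λ + 180)/6⌋ + 1; 13.7989° ∈ [12°, 18°) → zone 33.
Hemisphere: N (φ ≥ 0).
Central meridian λ₀ = 6×33 − 183 = 15°.
EPSG code: 32633.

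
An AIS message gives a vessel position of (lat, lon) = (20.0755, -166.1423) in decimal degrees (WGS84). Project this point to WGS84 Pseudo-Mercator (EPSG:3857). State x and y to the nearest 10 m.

x -18494880 m, y 2281980 m

Web Mercator is spherical with R = a = 6378137 m.
x = R·λ = 6378137 × -2.899730162 = -18494876.235 m.
y = R·ln tan(π/4 + φ/2) = 6378137 × 0.357781134 = 2281977.087 m.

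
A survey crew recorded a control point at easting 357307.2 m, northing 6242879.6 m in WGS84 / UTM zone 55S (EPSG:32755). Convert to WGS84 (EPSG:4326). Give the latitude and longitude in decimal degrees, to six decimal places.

lat -33.944900°, lon 145.455900°

Zone 55S: λ₀ = 147°, k₀ = 0.9996, false easting 500000 m, false northing 10000000 m.
Meridian distance M = (N − FN)/k₀ = -3758623.8 m.
Inverse transverse Mercator on WGS84 gives φ = -33.94489963°, λ = 145.455900498°.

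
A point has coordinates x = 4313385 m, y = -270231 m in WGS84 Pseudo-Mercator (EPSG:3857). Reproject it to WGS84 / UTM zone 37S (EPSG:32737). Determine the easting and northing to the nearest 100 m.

E 472000 m, N 9731800 m

Web Mercator inverse (R = 6378137 m) → φ = -2.42680044°, λ = 38.74779672°.
UTM 37S forward: E = 471961.000 m, N = 9731761.413 m.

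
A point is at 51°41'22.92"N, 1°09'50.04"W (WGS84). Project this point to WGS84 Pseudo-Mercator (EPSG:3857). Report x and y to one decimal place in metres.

x -129564.8 m, y 6744212.5 m

Web Mercator is spherical with R = a = 6378137 m.
x = R·λ = 6378137 × -0.020313887 = -129564.755 m.
y = R·ln tan(π/4 + φ/2) = 6378137 × 1.057395369 = 6744212.529 m.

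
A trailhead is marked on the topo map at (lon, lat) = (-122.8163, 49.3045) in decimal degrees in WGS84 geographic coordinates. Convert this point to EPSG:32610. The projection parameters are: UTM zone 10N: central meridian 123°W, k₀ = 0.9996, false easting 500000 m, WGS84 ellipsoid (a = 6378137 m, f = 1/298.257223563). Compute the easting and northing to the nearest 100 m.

Zone 10 central meridian λ₀ = 6×10 − 183 = -123°; Δλ = +0.1837°.
Transverse Mercator on WGS84 with k₀ = 0.9996 gives E = 513354.180 m, N = 5461322.730 m.

E 513400 m, N 5461300 m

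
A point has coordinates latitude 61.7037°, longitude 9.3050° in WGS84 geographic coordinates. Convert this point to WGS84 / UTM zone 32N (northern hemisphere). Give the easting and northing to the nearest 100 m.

Zone 32 central meridian λ₀ = 6×32 − 183 = 9°; Δλ = +0.3050°.
Transverse Mercator on WGS84 with k₀ = 0.9996 gives E = 516129.956 m, N = 6841210.551 m.

E 516100 m, N 6841200 m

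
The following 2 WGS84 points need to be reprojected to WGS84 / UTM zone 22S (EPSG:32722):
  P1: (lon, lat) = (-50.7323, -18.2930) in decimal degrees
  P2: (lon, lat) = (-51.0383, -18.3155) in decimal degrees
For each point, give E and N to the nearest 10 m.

UTM zone 22S: λ₀ = -51°, k₀ = 0.9996.
P1 (-18.2930°, -50.7323°) → (528292.335, 7977376.838) m.
P2 (-18.3155°, -51.0383°) → (495952.733, 7974907.768) m.

P1: E 528290 m, N 7977380 m; P2: E 495950 m, N 7974910 m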